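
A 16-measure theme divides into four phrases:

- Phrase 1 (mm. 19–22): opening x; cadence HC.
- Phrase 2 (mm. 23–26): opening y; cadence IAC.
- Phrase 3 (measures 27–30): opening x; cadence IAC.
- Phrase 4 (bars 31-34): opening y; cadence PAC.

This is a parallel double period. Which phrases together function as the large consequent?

phrases 3 and 4

In a double period the first pair of phrases (ending imperfect authentic cadence) is the large antecedent and the second pair (ending perfect authentic cadence) is the large consequent; the consequent is phrases 3 and 4.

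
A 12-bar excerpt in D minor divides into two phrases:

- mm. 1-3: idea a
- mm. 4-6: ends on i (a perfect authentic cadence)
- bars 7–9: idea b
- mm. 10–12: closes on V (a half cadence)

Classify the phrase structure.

The second phrase closes with a half cadence, which is not stronger than the first phrase's perfect authentic cadence; without a weak→strong cadential pair there is no antecedent–consequent relationship, so this is a phrase group rather than a period.

phrase group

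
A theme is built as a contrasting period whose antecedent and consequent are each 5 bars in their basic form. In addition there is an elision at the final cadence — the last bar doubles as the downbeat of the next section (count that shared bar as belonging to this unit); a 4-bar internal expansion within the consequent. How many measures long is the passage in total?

Basic contrasting period: 5 + 5 = 10 bars.
10 (basic form) + 4 (internal expansion) = 14.
The elision shares a bar with the next section but does not change this unit's count.

14 measures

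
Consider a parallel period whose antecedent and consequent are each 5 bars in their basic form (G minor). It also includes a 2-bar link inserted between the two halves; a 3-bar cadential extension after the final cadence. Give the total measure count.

15 measures

Basic parallel period: 5 + 5 = 10 bars.
10 (basic form) + 2 (link) + 3 (cadential extension) = 15.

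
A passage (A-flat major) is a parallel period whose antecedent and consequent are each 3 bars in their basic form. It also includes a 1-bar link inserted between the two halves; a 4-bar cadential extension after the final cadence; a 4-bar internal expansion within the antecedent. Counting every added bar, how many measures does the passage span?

Basic parallel period: 3 + 3 = 6 bars.
6 (basic form) + 1 (link) + 4 (cadential extension) + 4 (internal expansion) = 15.

15 measures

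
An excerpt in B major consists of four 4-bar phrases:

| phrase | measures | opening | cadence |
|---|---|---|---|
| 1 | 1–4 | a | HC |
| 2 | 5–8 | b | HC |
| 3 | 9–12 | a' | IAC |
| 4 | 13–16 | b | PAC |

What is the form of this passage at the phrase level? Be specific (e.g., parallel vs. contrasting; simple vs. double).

Four phrases in two halves: the first half (mm. 1–8) ends with a half cadence, the second (mm. 9–16) with a perfect authentic cadence — a large antecedent–consequent pair, i.e. a double period.
Phrase 3 begins with the same material as phrase 1, making it parallel.

parallel double period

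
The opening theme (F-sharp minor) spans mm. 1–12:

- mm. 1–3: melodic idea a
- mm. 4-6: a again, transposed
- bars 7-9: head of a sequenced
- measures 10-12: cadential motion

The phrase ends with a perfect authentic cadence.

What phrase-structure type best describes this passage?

sentence

Basic idea (measures 1–3) + its repetition (mm. 4–6) form the presentation; fragmentation and cadence (bars 7-12) form the continuation — the 12-bar whole is a sentence.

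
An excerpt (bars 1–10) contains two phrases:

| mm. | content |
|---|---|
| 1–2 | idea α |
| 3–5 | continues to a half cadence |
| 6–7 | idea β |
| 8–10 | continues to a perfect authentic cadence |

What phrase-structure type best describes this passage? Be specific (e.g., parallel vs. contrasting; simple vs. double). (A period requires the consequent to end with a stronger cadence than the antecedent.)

Phrase 1 ends with a half cadence (weaker) and phrase 2 with a perfect authentic cadence (stronger): antecedent + consequent = a period.
The two phrases open with different material (α / β), so the period is contrasting.

contrasting period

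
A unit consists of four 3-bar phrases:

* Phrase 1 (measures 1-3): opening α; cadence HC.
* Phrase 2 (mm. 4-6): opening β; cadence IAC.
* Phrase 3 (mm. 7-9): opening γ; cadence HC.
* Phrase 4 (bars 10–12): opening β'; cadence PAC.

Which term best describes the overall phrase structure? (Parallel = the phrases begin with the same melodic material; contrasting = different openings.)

Four phrases in two halves: the first half (bars 1-6) ends with an imperfect authentic cadence, the second (bars 7–12) with a perfect authentic cadence — a large antecedent–consequent pair, i.e. a double period.
Phrase 3 begins with different material from phrase 1, making it contrasting.

contrasting double period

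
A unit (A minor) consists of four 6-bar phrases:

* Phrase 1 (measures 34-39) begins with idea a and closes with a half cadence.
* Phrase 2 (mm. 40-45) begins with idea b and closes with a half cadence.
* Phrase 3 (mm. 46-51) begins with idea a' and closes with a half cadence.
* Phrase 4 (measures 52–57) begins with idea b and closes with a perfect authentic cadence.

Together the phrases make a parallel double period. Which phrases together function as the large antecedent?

In a double period the first pair of phrases (ending half cadence) is the large antecedent and the second pair (ending perfect authentic cadence) is the large consequent; the antecedent is phrases 1 and 2.

phrases 1 and 2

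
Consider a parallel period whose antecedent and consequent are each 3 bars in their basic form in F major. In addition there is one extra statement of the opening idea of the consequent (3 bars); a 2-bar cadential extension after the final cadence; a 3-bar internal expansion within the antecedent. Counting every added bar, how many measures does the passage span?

Basic parallel period: 3 + 3 = 6 bars.
6 (basic form) + 3 (extra statement) + 2 (cadential extension) + 3 (internal expansion) = 14.

14 measures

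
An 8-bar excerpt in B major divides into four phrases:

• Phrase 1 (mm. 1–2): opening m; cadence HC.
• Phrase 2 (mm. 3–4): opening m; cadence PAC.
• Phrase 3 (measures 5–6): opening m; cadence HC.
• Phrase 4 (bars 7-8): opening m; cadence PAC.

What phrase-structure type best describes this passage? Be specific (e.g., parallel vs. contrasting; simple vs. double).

repeated period

The cadence pattern HC–PAC–HC–PAC is weak–strong twice, and phrases 3–4 restate phrases 1–2: a period heard twice, not a double period (which would end weakly at phrase 2).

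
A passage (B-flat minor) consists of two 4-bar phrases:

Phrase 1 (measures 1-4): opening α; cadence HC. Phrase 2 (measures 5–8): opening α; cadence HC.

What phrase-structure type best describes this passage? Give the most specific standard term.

Both phrases have the same opening (α) and the same cadence (half cadence): the second is a restatement, not a consequent, so this is a repeated phrase rather than a period.

repeated phrase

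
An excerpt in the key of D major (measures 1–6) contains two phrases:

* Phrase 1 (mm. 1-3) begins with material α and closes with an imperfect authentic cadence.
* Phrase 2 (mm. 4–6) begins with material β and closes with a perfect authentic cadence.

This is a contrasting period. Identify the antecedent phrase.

phrase 1

The phrase ending with the weaker cadence (imperfect authentic cadence) is the antecedent; the one ending more conclusively (perfect authentic cadence) is the consequent. The antecedent is phrase 1.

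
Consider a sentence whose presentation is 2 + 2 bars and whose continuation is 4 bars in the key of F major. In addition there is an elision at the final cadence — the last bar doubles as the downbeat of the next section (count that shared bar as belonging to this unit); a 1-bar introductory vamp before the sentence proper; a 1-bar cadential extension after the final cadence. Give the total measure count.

10 measures

Basic sentence: 2 + 2 + 4 = 8 bars.
8 (basic form) + 1 (introduction) + 1 (cadential extension) = 10.
The elision shares a bar with the next section but does not change this unit's count.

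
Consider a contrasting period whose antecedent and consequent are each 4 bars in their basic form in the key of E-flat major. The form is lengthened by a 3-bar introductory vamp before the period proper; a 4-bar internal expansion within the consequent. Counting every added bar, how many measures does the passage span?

Basic contrasting period: 4 + 4 = 8 bars.
8 (basic form) + 3 (introduction) + 4 (internal expansion) = 15.

15 measures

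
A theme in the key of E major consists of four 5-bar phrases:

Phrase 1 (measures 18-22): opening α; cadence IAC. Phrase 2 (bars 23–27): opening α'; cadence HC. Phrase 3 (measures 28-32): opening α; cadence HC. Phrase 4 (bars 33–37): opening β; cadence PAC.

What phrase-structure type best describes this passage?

Four phrases in two halves: the first half (measures 18–27) ends with a half cadence, the second (measures 28–37) with a perfect authentic cadence — a large antecedent–consequent pair, i.e. a double period.
Phrase 3 begins with the same material as phrase 1, making it parallel.

parallel double period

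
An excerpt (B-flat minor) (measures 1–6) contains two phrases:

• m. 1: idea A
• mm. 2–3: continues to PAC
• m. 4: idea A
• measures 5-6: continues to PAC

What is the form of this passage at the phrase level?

repeated phrase

Both phrases have the same opening (A) and the same cadence (perfect authentic cadence): the second is a restatement, not a consequent, so this is a repeated phrase rather than a period.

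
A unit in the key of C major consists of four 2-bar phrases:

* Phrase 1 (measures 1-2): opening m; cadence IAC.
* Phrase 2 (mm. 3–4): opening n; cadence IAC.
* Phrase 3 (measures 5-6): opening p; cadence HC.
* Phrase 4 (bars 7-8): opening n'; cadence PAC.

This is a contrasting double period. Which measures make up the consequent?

measures 5–8

In a double period the first pair of phrases (ending imperfect authentic cadence) is the large antecedent and the second pair (ending perfect authentic cadence) is the large consequent; the consequent is measures 5–8.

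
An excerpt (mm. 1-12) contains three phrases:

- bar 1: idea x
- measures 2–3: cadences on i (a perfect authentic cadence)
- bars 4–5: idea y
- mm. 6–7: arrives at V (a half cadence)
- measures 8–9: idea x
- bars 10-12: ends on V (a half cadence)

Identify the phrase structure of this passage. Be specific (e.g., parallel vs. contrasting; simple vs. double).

phrase group

The final phrase closes with a half cadence, which is not stronger than the preceding half cadence; the 3 phrases lack an overall antecedent–consequent design and so form a phrase group.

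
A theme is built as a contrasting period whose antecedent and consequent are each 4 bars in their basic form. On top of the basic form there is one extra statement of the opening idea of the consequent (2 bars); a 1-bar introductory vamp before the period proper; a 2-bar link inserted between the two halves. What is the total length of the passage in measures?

Basic contrasting period: 4 + 4 = 8 bars.
8 (basic form) + 2 (extra statement) + 1 (introduction) + 2 (link) = 13.

13 measures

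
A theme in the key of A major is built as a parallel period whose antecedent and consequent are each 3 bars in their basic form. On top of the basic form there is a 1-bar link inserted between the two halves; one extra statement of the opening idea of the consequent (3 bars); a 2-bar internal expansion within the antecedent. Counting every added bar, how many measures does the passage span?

Basic parallel period: 3 + 3 = 6 bars.
6 (basic form) + 1 (link) + 3 (extra statement) + 2 (internal expansion) = 12.

12 measures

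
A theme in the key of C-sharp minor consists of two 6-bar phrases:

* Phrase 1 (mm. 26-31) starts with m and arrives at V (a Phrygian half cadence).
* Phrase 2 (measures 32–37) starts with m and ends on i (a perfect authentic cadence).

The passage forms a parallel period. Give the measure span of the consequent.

measures 32–37

The phrase ending with the weaker cadence (Phrygian half cadence) is the antecedent; the one ending more conclusively (perfect authentic cadence) is the consequent. The consequent is measures 32–37.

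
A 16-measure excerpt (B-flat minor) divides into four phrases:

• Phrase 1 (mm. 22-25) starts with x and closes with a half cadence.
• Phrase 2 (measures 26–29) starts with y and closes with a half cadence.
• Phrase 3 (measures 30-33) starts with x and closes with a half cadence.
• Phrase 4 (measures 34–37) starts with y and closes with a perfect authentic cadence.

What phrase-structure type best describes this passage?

Four phrases in two halves: the first half (mm. 22–29) ends with a half cadence, the second (mm. 30–37) with a perfect authentic cadence — a large antecedent–consequent pair, i.e. a double period.
Phrase 3 begins with the same material as phrase 1, making it parallel.

parallel double period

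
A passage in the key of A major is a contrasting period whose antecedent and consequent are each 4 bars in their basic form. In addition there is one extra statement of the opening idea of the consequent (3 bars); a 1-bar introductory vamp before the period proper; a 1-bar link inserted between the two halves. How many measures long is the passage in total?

13 measures

Basic contrasting period: 4 + 4 = 8 bars.
8 (basic form) + 3 (extra statement) + 1 (introduction) + 1 (link) = 13.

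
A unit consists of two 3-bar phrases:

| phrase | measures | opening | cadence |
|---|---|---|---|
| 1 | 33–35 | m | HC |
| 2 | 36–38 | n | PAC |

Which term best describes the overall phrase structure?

contrasting period

Phrase 1 ends with a half cadence (weaker) and phrase 2 with a perfect authentic cadence (stronger): antecedent + consequent = a period.
The two phrases open with different material (m / n), so the period is contrasting.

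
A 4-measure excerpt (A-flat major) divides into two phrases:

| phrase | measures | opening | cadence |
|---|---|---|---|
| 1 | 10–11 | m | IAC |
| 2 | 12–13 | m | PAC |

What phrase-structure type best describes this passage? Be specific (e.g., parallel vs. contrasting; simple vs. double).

parallel period

Phrase 1 ends with an imperfect authentic cadence (weaker) and phrase 2 with a perfect authentic cadence (stronger): antecedent + consequent = a period.
The two phrases open with the same material (m / m), so the period is parallel.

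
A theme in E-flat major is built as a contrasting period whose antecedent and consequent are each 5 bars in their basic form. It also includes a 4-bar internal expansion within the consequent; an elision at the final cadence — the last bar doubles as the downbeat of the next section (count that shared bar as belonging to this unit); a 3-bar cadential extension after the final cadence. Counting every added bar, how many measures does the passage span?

Basic contrasting period: 5 + 5 = 10 bars.
10 (basic form) + 4 (internal expansion) + 3 (cadential extension) = 17.
The elision shares a bar with the next section but does not change this unit's count.

17 measures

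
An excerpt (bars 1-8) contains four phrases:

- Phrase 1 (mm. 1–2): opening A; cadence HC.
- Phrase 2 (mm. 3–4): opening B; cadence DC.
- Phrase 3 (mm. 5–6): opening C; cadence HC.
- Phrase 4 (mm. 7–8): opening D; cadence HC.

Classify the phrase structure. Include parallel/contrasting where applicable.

Phrase 4 ends with a half cadence, no stronger than phrase 2's deceptive cadence, so the four phrases do not form a double period; nor do phrases 3–4 duplicate 1–2, so it is not a repeated period. With no phrase reaching a conclusive cadence, the passage is a phrase group.

phrase group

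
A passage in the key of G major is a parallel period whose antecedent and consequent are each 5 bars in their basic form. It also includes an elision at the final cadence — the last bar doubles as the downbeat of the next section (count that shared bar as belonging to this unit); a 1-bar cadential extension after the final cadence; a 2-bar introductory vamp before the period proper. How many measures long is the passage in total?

Basic parallel period: 5 + 5 = 10 bars.
10 (basic form) + 1 (cadential extension) + 2 (introduction) = 13.
The elision shares a bar with the next section but does not change this unit's count.

13 measures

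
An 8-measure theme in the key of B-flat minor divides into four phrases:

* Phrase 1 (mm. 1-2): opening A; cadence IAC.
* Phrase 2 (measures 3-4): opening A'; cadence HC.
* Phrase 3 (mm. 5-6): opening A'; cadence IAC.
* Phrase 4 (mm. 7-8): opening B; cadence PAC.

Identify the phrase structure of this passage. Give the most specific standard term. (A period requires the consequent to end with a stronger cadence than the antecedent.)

Four phrases in two halves: the first half (mm. 1–4) ends with a half cadence, the second (bars 5–8) with a perfect authentic cadence — a large antecedent–consequent pair, i.e. a double period.
Phrase 3 begins with the same material as phrase 1, making it parallel.

parallel double period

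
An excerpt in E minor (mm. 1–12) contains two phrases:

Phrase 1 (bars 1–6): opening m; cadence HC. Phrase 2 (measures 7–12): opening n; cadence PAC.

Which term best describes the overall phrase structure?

contrasting period

Phrase 1 ends with a half cadence (weaker) and phrase 2 with a perfect authentic cadence (stronger): antecedent + consequent = a period.
The two phrases open with different material (m / n), so the period is contrasting.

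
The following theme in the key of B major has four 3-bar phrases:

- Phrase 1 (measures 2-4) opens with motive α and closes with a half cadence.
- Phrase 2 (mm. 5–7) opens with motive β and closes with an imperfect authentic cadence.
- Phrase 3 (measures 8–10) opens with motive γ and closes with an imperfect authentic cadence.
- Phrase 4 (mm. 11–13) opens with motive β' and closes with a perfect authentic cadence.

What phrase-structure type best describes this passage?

contrasting double period

Four phrases in two halves: the first half (mm. 2–7) ends with an imperfect authentic cadence, the second (mm. 8–13) with a perfect authentic cadence — a large antecedent–consequent pair, i.e. a double period.
Phrase 3 begins with different material from phrase 1, making it contrasting.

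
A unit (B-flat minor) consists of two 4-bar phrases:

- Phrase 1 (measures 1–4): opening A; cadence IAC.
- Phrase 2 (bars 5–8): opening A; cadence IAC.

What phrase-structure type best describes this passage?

Both phrases have the same opening (A) and the same cadence (imperfect authentic cadence): the second is a restatement, not a consequent, so this is a repeated phrase rather than a period.

repeated phrase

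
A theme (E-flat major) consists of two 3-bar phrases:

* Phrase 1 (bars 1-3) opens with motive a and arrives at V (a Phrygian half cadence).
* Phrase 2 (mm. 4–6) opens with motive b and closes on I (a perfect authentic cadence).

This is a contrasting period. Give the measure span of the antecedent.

The phrase ending with the weaker cadence (Phrygian half cadence) is the antecedent; the one ending more conclusively (perfect authentic cadence) is the consequent. The antecedent is measures 1–3.

measures 1–3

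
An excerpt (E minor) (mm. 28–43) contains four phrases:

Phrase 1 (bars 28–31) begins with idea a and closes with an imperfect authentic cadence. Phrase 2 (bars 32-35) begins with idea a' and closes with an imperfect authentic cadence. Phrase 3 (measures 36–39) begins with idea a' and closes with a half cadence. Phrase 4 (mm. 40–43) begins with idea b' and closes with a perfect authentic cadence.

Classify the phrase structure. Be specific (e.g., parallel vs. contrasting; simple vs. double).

Four phrases in two halves: the first half (bars 28-35) ends with an imperfect authentic cadence, the second (mm. 36-43) with a perfect authentic cadence — a large antecedent–consequent pair, i.e. a double period.
Phrase 3 begins with the same material as phrase 1, making it parallel.

parallel double period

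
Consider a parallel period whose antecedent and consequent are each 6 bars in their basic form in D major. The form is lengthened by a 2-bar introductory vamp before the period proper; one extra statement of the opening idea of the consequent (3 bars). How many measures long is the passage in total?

17 measures

Basic parallel period: 6 + 6 = 12 bars.
12 (basic form) + 2 (introduction) + 3 (extra statement) = 17.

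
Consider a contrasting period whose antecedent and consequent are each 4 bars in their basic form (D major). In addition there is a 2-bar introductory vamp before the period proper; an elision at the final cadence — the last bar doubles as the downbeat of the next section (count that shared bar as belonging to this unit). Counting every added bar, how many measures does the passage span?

10 measures

Basic contrasting period: 4 + 4 = 8 bars.
8 (basic form) + 2 (introduction) = 10.
The elision shares a bar with the next section but does not change this unit's count.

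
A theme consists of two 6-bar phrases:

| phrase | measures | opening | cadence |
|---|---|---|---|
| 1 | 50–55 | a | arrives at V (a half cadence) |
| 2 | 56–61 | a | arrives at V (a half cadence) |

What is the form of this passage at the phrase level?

Both phrases have the same opening (a) and the same cadence (half cadence): the second is a restatement, not a consequent, so this is a repeated phrase rather than a period.

repeated phrase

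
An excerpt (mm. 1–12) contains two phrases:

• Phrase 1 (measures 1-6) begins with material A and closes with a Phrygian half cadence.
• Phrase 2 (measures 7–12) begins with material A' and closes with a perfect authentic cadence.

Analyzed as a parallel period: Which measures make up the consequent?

measures 7–12

The antecedent is the phrase ending with the weaker cadence (Phrygian half cadence, phrase 1) and the consequent the one ending more conclusively (perfect authentic cadence, phrase 2); the consequent is mm. 7-12.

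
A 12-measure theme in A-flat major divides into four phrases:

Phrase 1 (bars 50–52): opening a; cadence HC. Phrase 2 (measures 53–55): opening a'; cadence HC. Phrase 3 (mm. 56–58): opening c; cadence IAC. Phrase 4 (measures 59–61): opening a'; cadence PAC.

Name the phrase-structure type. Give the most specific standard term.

contrasting double period

Four phrases in two halves: the first half (mm. 50–55) ends with a half cadence, the second (mm. 56-61) with a perfect authentic cadence — a large antecedent–consequent pair, i.e. a double period.
Phrase 3 begins with different material from phrase 1, making it contrasting.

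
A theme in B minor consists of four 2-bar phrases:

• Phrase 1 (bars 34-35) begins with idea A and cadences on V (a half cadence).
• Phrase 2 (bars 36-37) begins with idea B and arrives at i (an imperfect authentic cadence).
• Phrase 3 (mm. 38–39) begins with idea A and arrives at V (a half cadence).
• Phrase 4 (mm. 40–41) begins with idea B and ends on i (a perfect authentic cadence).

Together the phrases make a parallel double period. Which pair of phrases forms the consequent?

In a double period the first pair of phrases (ending imperfect authentic cadence) is the large antecedent and the second pair (ending perfect authentic cadence) is the large consequent; the consequent is phrases 3 and 4.

phrases 3 and 4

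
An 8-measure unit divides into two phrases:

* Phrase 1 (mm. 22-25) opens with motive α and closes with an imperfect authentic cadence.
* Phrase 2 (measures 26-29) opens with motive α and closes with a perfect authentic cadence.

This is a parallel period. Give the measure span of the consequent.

measures 26–29

The phrase ending with the weaker cadence (imperfect authentic cadence) is the antecedent; the one ending more conclusively (perfect authentic cadence) is the consequent. The consequent is measures 26–29.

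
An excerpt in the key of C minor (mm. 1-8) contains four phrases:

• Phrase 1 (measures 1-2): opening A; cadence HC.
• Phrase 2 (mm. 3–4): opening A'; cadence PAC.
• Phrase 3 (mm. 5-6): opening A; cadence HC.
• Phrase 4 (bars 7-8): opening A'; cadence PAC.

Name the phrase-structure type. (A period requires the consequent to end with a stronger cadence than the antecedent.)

The cadence pattern HC–PAC–HC–PAC is weak–strong twice, and phrases 3–4 restate phrases 1–2: a period heard twice, not a double period (which would end weakly at phrase 2).

repeated period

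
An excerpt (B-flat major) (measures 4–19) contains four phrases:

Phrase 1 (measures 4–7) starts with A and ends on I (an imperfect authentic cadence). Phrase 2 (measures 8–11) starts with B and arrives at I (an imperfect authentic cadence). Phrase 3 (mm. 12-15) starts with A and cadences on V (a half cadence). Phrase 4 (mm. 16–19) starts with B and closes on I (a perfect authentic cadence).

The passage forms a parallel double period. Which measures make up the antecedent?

In a double period the first pair of phrases (ending imperfect authentic cadence) is the large antecedent and the second pair (ending perfect authentic cadence) is the large consequent; the antecedent is measures 4–11.

measures 4–11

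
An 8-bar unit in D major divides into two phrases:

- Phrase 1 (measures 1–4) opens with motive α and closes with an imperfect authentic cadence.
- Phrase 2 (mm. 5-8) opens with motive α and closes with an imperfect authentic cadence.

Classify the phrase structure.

repeated phrase

Both phrases have the same opening (α) and the same cadence (imperfect authentic cadence): the second is a restatement, not a consequent, so this is a repeated phrase rather than a period.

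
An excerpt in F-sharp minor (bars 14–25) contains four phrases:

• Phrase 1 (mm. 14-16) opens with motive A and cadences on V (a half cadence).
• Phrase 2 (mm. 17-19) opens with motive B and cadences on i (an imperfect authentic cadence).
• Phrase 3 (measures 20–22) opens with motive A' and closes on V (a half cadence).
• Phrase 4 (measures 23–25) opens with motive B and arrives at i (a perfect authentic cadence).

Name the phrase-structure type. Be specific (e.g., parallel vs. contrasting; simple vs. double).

Four phrases in two halves: the first half (mm. 14–19) ends with an imperfect authentic cadence, the second (mm. 20–25) with a perfect authentic cadence — a large antecedent–consequent pair, i.e. a double period.
Phrase 3 begins with the same material as phrase 1, making it parallel.

parallel double period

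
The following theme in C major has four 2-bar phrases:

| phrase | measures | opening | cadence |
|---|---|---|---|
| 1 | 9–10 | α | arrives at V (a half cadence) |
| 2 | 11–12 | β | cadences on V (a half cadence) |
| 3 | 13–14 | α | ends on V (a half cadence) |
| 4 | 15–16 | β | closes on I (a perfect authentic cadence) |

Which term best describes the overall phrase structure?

parallel double period

Four phrases in two halves: the first half (bars 9-12) ends with a half cadence, the second (measures 13–16) with a perfect authentic cadence — a large antecedent–consequent pair, i.e. a double period.
Phrase 3 begins with the same material as phrase 1, making it parallel.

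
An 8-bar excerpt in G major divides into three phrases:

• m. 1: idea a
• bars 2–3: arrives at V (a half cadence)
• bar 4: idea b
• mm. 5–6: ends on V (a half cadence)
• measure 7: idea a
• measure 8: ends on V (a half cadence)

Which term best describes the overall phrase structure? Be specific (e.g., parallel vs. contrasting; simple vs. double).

phrase group

The final phrase closes with a half cadence, which is not stronger than the preceding half cadence; the 3 phrases lack an overall antecedent–consequent design and so form a phrase group.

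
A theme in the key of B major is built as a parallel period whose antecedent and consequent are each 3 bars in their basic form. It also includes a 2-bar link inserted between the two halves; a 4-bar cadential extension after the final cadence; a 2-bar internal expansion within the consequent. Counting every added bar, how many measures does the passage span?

14 measures

Basic parallel period: 3 + 3 = 6 bars.
6 (basic form) + 2 (link) + 4 (cadential extension) + 2 (internal expansion) = 14.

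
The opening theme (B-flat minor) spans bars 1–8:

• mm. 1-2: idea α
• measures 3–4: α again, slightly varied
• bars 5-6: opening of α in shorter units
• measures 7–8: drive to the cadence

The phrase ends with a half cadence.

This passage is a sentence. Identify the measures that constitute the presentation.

The presentation of a sentence is the basic idea (mm. 1–2) plus its repetition (mm. 3-4); the presentation is therefore measures 1-4.

measures 1–4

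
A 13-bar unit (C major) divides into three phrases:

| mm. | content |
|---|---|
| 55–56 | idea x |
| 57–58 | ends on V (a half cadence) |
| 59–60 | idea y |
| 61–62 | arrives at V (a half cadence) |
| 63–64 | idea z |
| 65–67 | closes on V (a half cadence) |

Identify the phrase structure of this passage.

The final phrase closes with a half cadence, which is not stronger than the preceding half cadence; the 3 phrases lack an overall antecedent–consequent design and so form a phrase group.

phrase group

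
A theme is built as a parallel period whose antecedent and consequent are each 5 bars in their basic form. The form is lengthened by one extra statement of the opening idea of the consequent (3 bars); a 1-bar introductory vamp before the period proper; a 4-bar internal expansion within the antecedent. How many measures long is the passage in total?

Basic parallel period: 5 + 5 = 10 bars.
10 (basic form) + 3 (extra statement) + 1 (introduction) + 4 (internal expansion) = 18.

18 measures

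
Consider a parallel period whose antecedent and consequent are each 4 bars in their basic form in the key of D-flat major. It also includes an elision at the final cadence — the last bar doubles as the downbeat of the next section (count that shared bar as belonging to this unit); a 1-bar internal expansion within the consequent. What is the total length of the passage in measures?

Basic parallel period: 4 + 4 = 8 bars.
8 (basic form) + 1 (internal expansion) = 9.
The elision shares a bar with the next section but does not change this unit's count.

9 measures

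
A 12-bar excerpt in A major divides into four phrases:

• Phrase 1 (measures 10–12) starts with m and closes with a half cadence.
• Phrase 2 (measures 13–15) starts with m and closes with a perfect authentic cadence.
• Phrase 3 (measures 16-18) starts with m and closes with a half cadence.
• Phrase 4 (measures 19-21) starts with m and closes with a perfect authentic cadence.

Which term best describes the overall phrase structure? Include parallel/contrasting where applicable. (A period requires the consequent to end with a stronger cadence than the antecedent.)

repeated period

The cadence pattern HC–PAC–HC–PAC is weak–strong twice, and phrases 3–4 restate phrases 1–2: a period heard twice, not a double period (which would end weakly at phrase 2).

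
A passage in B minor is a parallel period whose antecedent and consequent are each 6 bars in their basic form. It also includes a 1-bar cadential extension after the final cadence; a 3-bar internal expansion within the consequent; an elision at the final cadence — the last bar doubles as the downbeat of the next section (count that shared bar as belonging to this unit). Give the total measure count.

Basic parallel period: 6 + 6 = 12 bars.
12 (basic form) + 1 (cadential extension) + 3 (internal expansion) = 16.
The elision shares a bar with the next section but does not change this unit's count.

16 measures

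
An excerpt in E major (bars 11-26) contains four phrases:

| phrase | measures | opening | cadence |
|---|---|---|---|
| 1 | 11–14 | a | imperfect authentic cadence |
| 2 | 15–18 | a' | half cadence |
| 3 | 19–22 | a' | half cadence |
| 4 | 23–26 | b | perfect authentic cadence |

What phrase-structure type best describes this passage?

Four phrases in two halves: the first half (bars 11-18) ends with a half cadence, the second (mm. 19–26) with a perfect authentic cadence — a large antecedent–consequent pair, i.e. a double period.
Phrase 3 begins with the same material as phrase 1, making it parallel.

parallel double period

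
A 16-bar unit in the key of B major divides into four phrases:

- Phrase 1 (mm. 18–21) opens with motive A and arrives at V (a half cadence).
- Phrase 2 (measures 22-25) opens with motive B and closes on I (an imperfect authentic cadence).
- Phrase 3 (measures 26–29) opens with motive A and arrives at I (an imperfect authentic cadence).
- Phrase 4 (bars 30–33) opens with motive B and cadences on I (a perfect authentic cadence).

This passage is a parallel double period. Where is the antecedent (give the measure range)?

In a double period the four phrases pair into a large antecedent (phrases 1–2, ending imperfect authentic cadence) and a large consequent (phrases 3–4, ending perfect authentic cadence). The antecedent spans mm. 18–25.

measures 18–25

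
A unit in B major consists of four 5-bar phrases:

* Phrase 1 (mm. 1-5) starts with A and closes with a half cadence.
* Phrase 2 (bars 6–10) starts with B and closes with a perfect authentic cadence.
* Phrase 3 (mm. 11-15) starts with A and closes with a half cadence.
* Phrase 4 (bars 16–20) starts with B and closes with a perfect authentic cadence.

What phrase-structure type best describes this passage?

The cadence pattern HC–PAC–HC–PAC is weak–strong twice, and phrases 3–4 restate phrases 1–2: a period heard twice, not a double period (which would end weakly at phrase 2).

repeated period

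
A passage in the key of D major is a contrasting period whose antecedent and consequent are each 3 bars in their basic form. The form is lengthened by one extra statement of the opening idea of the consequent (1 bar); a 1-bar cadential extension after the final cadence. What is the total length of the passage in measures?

8 measures

Basic contrasting period: 3 + 3 = 6 bars.
6 (basic form) + 1 (extra statement) + 1 (cadential extension) = 8.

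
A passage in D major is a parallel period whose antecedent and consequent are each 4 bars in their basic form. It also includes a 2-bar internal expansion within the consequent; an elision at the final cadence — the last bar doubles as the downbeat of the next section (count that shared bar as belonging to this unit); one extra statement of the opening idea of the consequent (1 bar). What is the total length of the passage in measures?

Basic parallel period: 4 + 4 = 8 bars.
8 (basic form) + 2 (internal expansion) + 1 (extra statement) = 11.
The elision shares a bar with the next section but does not change this unit's count.

11 measures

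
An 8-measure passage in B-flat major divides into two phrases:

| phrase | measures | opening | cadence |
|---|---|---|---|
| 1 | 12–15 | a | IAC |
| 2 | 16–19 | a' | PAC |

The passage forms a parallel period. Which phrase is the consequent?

The phrase ending with the weaker cadence (imperfect authentic cadence) is the antecedent; the one ending more conclusively (perfect authentic cadence) is the consequent. The consequent is phrase 2.

phrase 2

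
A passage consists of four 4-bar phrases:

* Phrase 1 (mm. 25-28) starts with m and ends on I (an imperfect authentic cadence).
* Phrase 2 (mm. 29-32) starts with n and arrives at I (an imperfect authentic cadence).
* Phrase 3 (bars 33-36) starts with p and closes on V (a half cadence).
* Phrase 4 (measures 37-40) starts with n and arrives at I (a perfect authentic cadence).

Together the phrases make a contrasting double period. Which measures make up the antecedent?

In a double period the first pair of phrases (ending imperfect authentic cadence) is the large antecedent and the second pair (ending perfect authentic cadence) is the large consequent; the antecedent is measures 25–32.

measures 25–32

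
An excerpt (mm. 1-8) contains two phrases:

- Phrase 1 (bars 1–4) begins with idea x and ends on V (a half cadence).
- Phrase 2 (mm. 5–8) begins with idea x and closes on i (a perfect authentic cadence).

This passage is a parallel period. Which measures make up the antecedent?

The antecedent is the phrase ending with the weaker cadence (half cadence, phrase 1) and the consequent the one ending more conclusively (perfect authentic cadence, phrase 2); the antecedent is measures 1–4.

measures 1–4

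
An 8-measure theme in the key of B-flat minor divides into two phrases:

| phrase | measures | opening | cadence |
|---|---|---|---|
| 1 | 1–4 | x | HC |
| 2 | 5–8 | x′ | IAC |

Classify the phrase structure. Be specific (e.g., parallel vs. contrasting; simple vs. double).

parallel period

Phrase 1 ends with a half cadence (weaker) and phrase 2 with an imperfect authentic cadence (stronger): antecedent + consequent = a period.
The two phrases open with the same material (x / x′), so the period is parallel.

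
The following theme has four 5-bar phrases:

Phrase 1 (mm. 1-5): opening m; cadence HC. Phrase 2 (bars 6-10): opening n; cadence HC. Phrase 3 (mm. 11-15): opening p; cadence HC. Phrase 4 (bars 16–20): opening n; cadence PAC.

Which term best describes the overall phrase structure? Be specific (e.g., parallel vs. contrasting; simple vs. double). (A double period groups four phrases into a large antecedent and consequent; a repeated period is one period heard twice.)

contrasting double period

Four phrases in two halves: the first half (measures 1-10) ends with a half cadence, the second (bars 11–20) with a perfect authentic cadence — a large antecedent–consequent pair, i.e. a double period.
Phrase 3 begins with different material from phrase 1, making it contrasting.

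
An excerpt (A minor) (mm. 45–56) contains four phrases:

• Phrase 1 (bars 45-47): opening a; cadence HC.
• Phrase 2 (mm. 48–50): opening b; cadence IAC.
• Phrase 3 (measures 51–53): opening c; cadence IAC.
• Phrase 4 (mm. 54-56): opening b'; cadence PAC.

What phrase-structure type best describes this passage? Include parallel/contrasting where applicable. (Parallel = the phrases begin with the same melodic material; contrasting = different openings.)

contrasting double period

Four phrases in two halves: the first half (measures 45–50) ends with an imperfect authentic cadence, the second (mm. 51–56) with a perfect authentic cadence — a large antecedent–consequent pair, i.e. a double period.
Phrase 3 begins with different material from phrase 1, making it contrasting.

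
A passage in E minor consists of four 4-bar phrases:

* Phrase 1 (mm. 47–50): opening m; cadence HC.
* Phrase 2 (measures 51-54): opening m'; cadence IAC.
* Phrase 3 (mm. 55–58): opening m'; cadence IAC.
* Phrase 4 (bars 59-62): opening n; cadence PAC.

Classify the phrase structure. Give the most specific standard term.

Four phrases in two halves: the first half (mm. 47–54) ends with an imperfect authentic cadence, the second (bars 55-62) with a perfect authentic cadence — a large antecedent–consequent pair, i.e. a double period.
Phrase 3 begins with the same material as phrase 1, making it parallel.

parallel double period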